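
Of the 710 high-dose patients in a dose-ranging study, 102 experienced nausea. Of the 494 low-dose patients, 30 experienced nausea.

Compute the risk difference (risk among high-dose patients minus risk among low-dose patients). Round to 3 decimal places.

0.083

risk, high-dose patients = 102/710 = 0.1437
risk, low-dose patients = 30/494 = 0.0607
risk difference = 0.1437 − 0.0607 = 0.083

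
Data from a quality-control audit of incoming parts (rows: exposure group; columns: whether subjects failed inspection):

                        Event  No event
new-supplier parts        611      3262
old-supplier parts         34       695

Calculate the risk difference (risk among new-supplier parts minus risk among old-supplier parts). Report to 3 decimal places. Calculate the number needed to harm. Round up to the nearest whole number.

risk, new-supplier parts = 611/3873 = 0.15776
risk, old-supplier parts = 34/729 = 0.04664
risk difference = 0.15776 − 0.04664 = 0.111
absolute risk difference = 0.111120
1 / 0.111120 = 8.999 → round up → 9

RD = 0.111; NNH = 9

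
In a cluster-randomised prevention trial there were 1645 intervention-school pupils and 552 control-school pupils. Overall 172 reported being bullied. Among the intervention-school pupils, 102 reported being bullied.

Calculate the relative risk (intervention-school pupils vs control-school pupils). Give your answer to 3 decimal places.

intervention-school pupils without the outcome: 1645 − 102 = 1543
control-school pupils with the outcome: 172 − 102 = 70
control-school pupils without the outcome: 552 − 70 = 482
risk, intervention-school pupils = 102/1645 = 0.0620
risk, control-school pupils = 70/552 = 0.1268
RR = 0.0620 / 0.1268 = 0.489

0.489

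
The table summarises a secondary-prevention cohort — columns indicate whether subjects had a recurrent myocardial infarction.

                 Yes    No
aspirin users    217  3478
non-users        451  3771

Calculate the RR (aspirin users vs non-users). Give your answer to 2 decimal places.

risk, aspirin users = 217/3695 = 0.0587
risk, non-users = 451/4222 = 0.1068
RR = 0.0587 / 0.1068 = 0.55

RR: 0.55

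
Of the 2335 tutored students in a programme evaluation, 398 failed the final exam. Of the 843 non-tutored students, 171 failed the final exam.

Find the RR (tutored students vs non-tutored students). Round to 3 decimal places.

risk, tutored students = 398/2335 = 0.1704
risk, non-tutored students = 171/843 = 0.2028
RR = 0.1704 / 0.2028 = 0.840

RR: 0.840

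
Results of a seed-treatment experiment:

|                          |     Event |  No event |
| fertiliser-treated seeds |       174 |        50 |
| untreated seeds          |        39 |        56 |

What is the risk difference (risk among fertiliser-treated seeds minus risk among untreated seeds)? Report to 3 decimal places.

risk, fertiliser-treated seeds = 174/224 = 0.7768
risk, untreated seeds = 39/95 = 0.4105
risk difference = 0.7768 − 0.4105 = 0.366

RD ≈ 0.366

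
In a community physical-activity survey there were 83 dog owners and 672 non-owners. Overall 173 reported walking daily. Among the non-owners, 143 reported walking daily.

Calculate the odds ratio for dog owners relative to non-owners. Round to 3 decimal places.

dog owners with the outcome: 173 − 143 = 30
dog owners without the outcome: 83 − 30 = 53
non-owners without the outcome: 672 − 143 = 529
OR = (30 × 529) / (53 × 143) = 15870/7579 ≈ 2.094

OR: 2.094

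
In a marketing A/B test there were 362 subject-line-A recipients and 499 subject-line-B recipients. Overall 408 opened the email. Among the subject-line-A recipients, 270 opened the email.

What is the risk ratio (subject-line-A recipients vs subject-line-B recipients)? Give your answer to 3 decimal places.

2.697

subject-line-A recipients without the outcome: 362 − 270 = 92
subject-line-B recipients with the outcome: 408 − 270 = 138
subject-line-B recipients without the outcome: 499 − 138 = 361
risk, subject-line-A recipients = 270/362 = 0.7459
risk, subject-line-B recipients = 138/499 = 0.2766
RR = 0.7459 / 0.2766 = 2.697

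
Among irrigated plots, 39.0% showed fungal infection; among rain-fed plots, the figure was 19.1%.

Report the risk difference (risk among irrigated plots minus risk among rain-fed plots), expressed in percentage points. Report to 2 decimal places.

19.90

risk difference = 0.3900 − 0.1910 = 0.1990 → 19.90 percentage points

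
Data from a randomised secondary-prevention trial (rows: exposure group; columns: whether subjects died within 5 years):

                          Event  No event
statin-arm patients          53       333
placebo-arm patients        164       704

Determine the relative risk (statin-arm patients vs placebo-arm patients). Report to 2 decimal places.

RR: 0.73

risk, statin-arm patients = 53/386 = 0.1373
risk, placebo-arm patients = 164/868 = 0.1889
RR = 0.1373 / 0.1889 = 0.73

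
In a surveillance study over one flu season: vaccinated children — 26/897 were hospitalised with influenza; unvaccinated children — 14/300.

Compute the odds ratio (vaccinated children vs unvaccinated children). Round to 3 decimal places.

odds, vaccinated children = 26/871 = 0.02985
odds, unvaccinated children = 14/286 = 0.04895
OR = 0.02985 / 0.04895 = 0.610

OR = 0.610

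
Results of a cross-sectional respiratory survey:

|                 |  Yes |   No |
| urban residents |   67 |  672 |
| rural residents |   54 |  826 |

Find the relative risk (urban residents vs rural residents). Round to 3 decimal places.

risk, urban residents = 67/739 = 0.0907
risk, rural residents = 54/880 = 0.0614
RR = 0.0907 / 0.0614 = 1.477

1.477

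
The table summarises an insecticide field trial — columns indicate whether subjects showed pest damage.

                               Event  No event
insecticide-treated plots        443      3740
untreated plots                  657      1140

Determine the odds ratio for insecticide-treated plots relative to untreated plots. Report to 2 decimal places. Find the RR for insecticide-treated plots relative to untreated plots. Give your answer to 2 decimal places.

OR = 0.21; RR = 0.29

odds, insecticide-treated plots = 443/3740 = 0.1184
odds, untreated plots = 657/1140 = 0.5763
OR = 0.1184 / 0.5763 = 0.21
risk, insecticide-treated plots = 443/4183 = 0.1059
risk, untreated plots = 657/1797 = 0.3656
RR = 0.1059 / 0.3656 = 0.29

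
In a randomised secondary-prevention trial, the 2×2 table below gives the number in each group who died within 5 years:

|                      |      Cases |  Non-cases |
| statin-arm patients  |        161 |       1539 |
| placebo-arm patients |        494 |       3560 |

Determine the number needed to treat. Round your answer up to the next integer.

NNT = 37

risk, statin-arm patients = 161/1700 = 0.094706
risk, placebo-arm patients = 494/4054 = 0.121855
absolute risk difference = 0.027149
1 / 0.027149 = 36.834 → round up → 37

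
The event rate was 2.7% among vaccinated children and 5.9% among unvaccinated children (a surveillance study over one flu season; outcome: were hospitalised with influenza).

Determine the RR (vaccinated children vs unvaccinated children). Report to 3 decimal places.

RR = 0.02700 / 0.05900 = 0.458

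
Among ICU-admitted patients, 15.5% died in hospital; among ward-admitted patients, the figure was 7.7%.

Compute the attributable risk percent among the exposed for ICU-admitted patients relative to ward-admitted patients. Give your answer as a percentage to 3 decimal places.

AR% = (0.1550 − 0.0770) / 0.1550 = 0.5032 → 50.323%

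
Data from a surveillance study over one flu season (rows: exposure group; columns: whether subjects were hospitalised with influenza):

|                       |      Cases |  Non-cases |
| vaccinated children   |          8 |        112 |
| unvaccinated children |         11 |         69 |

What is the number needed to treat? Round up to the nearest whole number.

risk, vaccinated children = 8/120 = 0.066667
risk, unvaccinated children = 11/80 = 0.137500
absolute risk difference = 0.070833
1 / 0.070833 = 14.118 → round up → 15

NNT: 15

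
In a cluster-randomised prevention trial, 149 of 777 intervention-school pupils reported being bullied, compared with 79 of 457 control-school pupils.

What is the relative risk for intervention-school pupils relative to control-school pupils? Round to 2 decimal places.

1.11

risk, intervention-school pupils = 149/777 = 0.1918
risk, control-school pupils = 79/457 = 0.1729
RR = 0.1918 / 0.1729 = 1.11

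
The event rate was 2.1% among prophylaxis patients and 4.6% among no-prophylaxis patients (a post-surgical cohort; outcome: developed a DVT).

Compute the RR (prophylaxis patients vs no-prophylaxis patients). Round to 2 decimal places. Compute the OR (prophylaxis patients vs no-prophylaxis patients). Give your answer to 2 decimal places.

RR = 0.02100 / 0.04600 = 0.46
odds, prophylaxis patients = 0.02100/0.97900 = 0.02145
odds, no-prophylaxis patients = 0.04600/0.95400 = 0.04822
OR = 0.02145 / 0.04822 = 0.44

RR = 0.46; OR = 0.44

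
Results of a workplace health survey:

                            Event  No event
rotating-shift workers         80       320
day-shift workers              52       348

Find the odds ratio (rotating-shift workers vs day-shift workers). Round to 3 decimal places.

OR = (80 × 348) / (320 × 52) = 27840/16640 ≈ 1.673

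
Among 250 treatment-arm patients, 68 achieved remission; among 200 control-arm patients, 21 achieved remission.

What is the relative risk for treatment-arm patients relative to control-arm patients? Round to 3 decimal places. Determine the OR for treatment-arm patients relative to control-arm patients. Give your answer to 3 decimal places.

RR = 2.590; OR = 3.185

risk, treatment-arm patients = 68/250 = 0.2720
risk, control-arm patients = 21/200 = 0.1050
RR = 0.2720 / 0.1050 = 2.590
OR = (68 × 179) / (182 × 21) = 12172/3822 ≈ 3.185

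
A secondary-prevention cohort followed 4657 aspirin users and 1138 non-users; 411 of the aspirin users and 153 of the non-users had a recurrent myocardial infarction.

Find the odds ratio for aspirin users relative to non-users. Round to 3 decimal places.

OR = (411 × 985) / (4246 × 153) = 404835/649638 ≈ 0.623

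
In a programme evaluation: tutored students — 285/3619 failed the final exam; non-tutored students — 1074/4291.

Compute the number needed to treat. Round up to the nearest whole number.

risk, tutored students = 285/3619 = 0.078751
risk, non-tutored students = 1074/4291 = 0.250291
absolute risk difference = 0.171540
1 / 0.171540 = 5.830 → round up → 6

NNT: 6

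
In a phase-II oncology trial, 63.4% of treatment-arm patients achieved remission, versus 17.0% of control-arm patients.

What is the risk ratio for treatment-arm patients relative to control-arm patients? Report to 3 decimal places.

RR = 0.6340 / 0.1700 = 3.729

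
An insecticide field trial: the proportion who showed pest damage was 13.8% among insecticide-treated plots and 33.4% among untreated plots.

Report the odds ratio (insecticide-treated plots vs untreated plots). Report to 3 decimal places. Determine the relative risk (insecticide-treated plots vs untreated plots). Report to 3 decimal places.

odds, insecticide-treated plots = 0.1380/0.8620 = 0.1601
odds, untreated plots = 0.3340/0.6660 = 0.5015
OR = 0.1601 / 0.5015 = 0.319
RR = 0.1380 / 0.3340 = 0.413

OR = 0.319; RR = 0.413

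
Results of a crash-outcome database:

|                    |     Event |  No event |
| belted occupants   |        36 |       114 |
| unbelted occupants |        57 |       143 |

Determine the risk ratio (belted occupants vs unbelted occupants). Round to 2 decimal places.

risk, belted occupants = 36/150 = 0.2400
risk, unbelted occupants = 57/200 = 0.2850
RR = 0.2400 / 0.2850 = 0.84

RR ≈ 0.84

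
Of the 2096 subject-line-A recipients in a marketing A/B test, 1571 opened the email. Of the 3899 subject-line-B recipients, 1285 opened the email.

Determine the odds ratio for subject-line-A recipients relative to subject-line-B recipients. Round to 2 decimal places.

6.09

odds, subject-line-A recipients = 1571/525 = 2.9924
odds, subject-line-B recipients = 1285/2614 = 0.4916
OR = 2.9924 / 0.4916 = 6.09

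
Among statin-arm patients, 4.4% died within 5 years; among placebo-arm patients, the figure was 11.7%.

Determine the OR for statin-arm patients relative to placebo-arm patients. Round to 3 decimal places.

odds, statin-arm patients = 0.04400/0.95600 = 0.04603
odds, placebo-arm patients = 0.11700/0.88300 = 0.13250
OR = 0.04603 / 0.13250 = 0.347

OR = 0.347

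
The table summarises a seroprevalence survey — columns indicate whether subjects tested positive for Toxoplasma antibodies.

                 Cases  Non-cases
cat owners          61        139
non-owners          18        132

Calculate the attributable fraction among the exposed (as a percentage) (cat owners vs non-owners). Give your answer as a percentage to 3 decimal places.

AR% ≈ 60.656%

risk, cat owners = 61/200 = 0.3050
risk, non-owners = 18/150 = 0.1200
AR% = (0.3050 − 0.1200) / 0.3050 = 0.6066 → 60.656%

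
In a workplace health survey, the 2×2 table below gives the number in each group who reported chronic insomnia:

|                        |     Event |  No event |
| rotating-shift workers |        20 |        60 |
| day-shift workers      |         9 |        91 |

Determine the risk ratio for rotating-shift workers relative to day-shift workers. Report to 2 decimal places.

2.78

risk, rotating-shift workers = 20/80 = 0.2500
risk, day-shift workers = 9/100 = 0.0900
RR = 0.2500 / 0.0900 = 2.78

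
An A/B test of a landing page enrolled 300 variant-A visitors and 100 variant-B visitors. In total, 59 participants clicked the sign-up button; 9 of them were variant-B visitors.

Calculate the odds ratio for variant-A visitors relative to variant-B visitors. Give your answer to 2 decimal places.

variant-A visitors with the outcome: 59 − 9 = 50
variant-A visitors without the outcome: 300 − 50 = 250
variant-B visitors without the outcome: 100 − 9 = 91
OR = (50 × 91) / (250 × 9) = 4550/2250 ≈ 2.02

OR ≈ 2.02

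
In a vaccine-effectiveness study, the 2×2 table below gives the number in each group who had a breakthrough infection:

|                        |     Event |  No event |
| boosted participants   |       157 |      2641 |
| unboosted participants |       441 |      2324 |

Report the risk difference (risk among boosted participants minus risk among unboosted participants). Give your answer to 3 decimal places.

risk, boosted participants = 157/2798 = 0.0561
risk, unboosted participants = 441/2765 = 0.1595
risk difference = 0.0561 − 0.1595 = -0.103

-0.103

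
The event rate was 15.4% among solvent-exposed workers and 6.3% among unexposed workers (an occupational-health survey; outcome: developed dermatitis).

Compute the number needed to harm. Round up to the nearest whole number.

11

absolute risk difference = 0.091000
1 / 0.091000 = 10.989 → round up → 11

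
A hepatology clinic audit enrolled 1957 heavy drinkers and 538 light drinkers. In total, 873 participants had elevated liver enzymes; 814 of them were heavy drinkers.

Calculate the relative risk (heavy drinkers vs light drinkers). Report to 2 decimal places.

3.79

heavy drinkers without the outcome: 1957 − 814 = 1143
light drinkers with the outcome: 873 − 814 = 59
light drinkers without the outcome: 538 − 59 = 479
risk, heavy drinkers = 814/1957 = 0.4159
risk, light drinkers = 59/538 = 0.1097
RR = 0.4159 / 0.1097 = 3.79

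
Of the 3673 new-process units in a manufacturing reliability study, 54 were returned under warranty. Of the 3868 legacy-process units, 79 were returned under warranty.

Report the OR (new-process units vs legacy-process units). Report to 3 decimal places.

odds, new-process units = 54/3619 = 0.01492
odds, legacy-process units = 79/3789 = 0.02085
OR = 0.01492 / 0.02085 = 0.716

OR ≈ 0.716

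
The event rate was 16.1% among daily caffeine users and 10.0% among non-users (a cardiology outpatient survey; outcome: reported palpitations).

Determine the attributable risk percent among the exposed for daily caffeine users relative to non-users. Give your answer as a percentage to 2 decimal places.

AR% = (0.1610 − 0.1000) / 0.1610 = 0.3789 → 37.89%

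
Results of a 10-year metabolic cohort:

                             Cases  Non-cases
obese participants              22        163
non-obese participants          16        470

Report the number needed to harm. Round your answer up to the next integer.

NNH: 12

risk, obese participants = 22/185 = 0.118919
risk, non-obese participants = 16/486 = 0.032922
absolute risk difference = 0.085997
1 / 0.085997 = 11.628 → round up → 12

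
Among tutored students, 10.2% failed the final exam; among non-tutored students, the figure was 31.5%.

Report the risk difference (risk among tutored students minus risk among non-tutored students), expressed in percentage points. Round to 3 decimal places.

-21.300

risk difference = 0.1020 − 0.3150 = -0.2130 → -21.300 percentage points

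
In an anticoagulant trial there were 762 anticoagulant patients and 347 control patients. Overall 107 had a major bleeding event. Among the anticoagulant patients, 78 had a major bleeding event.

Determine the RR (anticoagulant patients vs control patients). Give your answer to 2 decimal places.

anticoagulant patients without the outcome: 762 − 78 = 684
control patients with the outcome: 107 − 78 = 29
control patients without the outcome: 347 − 29 = 318
risk, anticoagulant patients = 78/762 = 0.1024
risk, control patients = 29/347 = 0.0836
RR = 0.1024 / 0.0836 = 1.22

1.22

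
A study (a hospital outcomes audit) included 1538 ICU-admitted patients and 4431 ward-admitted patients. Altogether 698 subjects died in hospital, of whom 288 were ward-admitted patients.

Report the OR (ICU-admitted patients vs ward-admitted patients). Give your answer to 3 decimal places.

ICU-admitted patients with the outcome: 698 − 288 = 410
ICU-admitted patients without the outcome: 1538 − 410 = 1128
ward-admitted patients without the outcome: 4431 − 288 = 4143
OR = (410 × 4143) / (1128 × 288) = 1698630/324864 ≈ 5.229

OR = 5.229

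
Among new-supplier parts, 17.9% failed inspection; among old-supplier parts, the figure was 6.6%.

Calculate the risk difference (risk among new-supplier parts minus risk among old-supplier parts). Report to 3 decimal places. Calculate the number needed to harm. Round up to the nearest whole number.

risk difference = 0.1790 − 0.0660 = 0.113
absolute risk difference = 0.113000
1 / 0.113000 = 8.850 → round up → 9

RD = 0.113; NNH = 9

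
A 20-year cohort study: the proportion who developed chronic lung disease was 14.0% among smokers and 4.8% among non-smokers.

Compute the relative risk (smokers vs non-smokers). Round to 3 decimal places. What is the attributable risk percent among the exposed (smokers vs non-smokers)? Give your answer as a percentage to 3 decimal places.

RR = 0.14000 / 0.04800 = 2.917
AR% = (0.14000 − 0.04800) / 0.14000 = 0.6571 → 65.714%

RR = 2.917; AR% = 65.714%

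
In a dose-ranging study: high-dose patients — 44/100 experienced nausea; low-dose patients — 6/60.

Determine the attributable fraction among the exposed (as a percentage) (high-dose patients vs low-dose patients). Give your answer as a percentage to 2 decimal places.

risk, high-dose patients = 44/100 = 0.4400
risk, low-dose patients = 6/60 = 0.1000
AR% = (0.4400 − 0.1000) / 0.4400 = 0.7727 → 77.27%

77.27%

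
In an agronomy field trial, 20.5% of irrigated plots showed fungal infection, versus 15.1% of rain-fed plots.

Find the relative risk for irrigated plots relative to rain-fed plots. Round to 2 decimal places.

RR = 0.2050 / 0.1510 = 1.36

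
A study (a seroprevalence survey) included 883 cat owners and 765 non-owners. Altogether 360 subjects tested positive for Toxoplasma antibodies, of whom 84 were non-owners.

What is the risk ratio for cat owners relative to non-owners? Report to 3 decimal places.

RR ≈ 2.847

cat owners with the outcome: 360 − 84 = 276
cat owners without the outcome: 883 − 276 = 607
non-owners without the outcome: 765 − 84 = 681
risk, cat owners = 276/883 = 0.3126
risk, non-owners = 84/765 = 0.1098
RR = 0.3126 / 0.1098 = 2.847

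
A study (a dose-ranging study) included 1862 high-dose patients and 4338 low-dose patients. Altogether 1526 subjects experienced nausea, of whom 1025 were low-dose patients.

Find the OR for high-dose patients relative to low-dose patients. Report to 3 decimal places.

high-dose patients with the outcome: 1526 − 1025 = 501
high-dose patients without the outcome: 1862 − 501 = 1361
low-dose patients without the outcome: 4338 − 1025 = 3313
odds, high-dose patients = 501/1361 = 0.3681
odds, low-dose patients = 1025/3313 = 0.3094
OR = 0.3681 / 0.3094 = 1.190

OR = 1.190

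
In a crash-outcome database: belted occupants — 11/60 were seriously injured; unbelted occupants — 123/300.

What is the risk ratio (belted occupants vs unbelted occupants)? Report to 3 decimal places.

0.447

risk, belted occupants = 11/60 = 0.1833
risk, unbelted occupants = 123/300 = 0.4100
RR = 0.1833 / 0.4100 = 0.447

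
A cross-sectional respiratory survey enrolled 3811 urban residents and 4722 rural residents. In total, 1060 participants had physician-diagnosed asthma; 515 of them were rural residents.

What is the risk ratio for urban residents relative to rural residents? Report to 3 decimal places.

urban residents with the outcome: 1060 − 515 = 545
urban residents without the outcome: 3811 − 545 = 3266
rural residents without the outcome: 4722 − 515 = 4207
risk, urban residents = 545/3811 = 0.1430
risk, rural residents = 515/4722 = 0.1091
RR = 0.1430 / 0.1091 = 1.311

1.311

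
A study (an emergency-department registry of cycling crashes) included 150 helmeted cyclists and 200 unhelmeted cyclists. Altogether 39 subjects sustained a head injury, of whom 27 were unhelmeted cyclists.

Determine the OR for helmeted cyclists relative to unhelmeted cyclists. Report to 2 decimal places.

OR = 0.56

helmeted cyclists with the outcome: 39 − 27 = 12
helmeted cyclists without the outcome: 150 − 12 = 138
unhelmeted cyclists without the outcome: 200 − 27 = 173
odds, helmeted cyclists = 12/138 = 0.0870
odds, unhelmeted cyclists = 27/173 = 0.1561
OR = 0.0870 / 0.1561 = 0.56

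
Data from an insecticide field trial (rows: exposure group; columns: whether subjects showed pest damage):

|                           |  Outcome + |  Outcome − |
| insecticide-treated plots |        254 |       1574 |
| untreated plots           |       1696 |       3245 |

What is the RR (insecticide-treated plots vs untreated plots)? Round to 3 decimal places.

RR: 0.405

risk, insecticide-treated plots = 254/1828 = 0.1389
risk, untreated plots = 1696/4941 = 0.3433
RR = 0.1389 / 0.3433 = 0.405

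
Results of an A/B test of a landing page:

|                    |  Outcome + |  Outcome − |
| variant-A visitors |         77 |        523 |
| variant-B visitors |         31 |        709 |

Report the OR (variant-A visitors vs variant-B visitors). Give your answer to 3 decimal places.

OR = (77 × 709) / (523 × 31) = 54593/16213 ≈ 3.367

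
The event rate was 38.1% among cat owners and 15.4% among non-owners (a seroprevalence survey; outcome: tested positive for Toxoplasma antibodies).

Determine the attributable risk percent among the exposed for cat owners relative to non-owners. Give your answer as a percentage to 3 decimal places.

AR% = (0.3810 − 0.1540) / 0.3810 = 0.5958 → 59.580%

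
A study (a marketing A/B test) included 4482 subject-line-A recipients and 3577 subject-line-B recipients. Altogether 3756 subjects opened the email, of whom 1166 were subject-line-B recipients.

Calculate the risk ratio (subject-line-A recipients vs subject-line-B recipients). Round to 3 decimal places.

RR: 1.773

subject-line-A recipients with the outcome: 3756 − 1166 = 2590
subject-line-A recipients without the outcome: 4482 − 2590 = 1892
subject-line-B recipients without the outcome: 3577 − 1166 = 2411
risk, subject-line-A recipients = 2590/4482 = 0.5779
risk, subject-line-B recipients = 1166/3577 = 0.3260
RR = 0.5779 / 0.3260 = 1.773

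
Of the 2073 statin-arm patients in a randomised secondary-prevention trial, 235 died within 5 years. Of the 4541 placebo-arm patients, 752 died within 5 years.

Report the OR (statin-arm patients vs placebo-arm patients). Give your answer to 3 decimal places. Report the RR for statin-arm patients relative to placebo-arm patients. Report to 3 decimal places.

OR = 0.644; RR = 0.685

odds, statin-arm patients = 235/1838 = 0.1279
odds, placebo-arm patients = 752/3789 = 0.1985
OR = 0.1279 / 0.1985 = 0.644
risk, statin-arm patients = 235/2073 = 0.1134
risk, placebo-arm patients = 752/4541 = 0.1656
RR = 0.1134 / 0.1656 = 0.685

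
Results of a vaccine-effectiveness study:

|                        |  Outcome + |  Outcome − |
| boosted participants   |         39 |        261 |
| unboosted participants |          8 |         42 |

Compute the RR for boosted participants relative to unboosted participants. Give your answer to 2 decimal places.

0.81

risk, boosted participants = 39/300 = 0.1300
risk, unboosted participants = 8/50 = 0.1600
RR = 0.1300 / 0.1600 = 0.81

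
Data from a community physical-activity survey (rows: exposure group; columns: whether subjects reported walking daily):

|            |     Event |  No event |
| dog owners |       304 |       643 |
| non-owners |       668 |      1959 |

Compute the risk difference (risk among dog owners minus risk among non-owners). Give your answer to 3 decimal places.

RD = 0.067

risk, dog owners = 304/947 = 0.3210
risk, non-owners = 668/2627 = 0.2543
risk difference = 0.3210 − 0.2543 = 0.067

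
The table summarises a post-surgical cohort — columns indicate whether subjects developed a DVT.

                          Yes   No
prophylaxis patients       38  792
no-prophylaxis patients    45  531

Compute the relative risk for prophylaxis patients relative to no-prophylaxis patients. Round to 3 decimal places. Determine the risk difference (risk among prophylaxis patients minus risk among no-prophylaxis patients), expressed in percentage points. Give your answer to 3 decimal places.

risk, prophylaxis patients = 38/830 = 0.04578
risk, no-prophylaxis patients = 45/576 = 0.07812
RR = 0.04578 / 0.07812 = 0.586
risk difference = 0.04578 − 0.07812 = -0.03234 → -3.234 percentage points

RR = 0.586; RD = -3.234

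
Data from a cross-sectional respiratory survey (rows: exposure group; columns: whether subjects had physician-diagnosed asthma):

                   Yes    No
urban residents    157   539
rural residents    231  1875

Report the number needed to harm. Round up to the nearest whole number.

9

risk, urban residents = 157/696 = 0.225575
risk, rural residents = 231/2106 = 0.109687
absolute risk difference = 0.115888
1 / 0.115888 = 8.629 → round up → 9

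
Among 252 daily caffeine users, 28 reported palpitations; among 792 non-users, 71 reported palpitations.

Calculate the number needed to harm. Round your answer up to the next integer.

risk, daily caffeine users = 28/252 = 0.111111
risk, non-users = 71/792 = 0.089646
absolute risk difference = 0.021465
1 / 0.021465 = 46.587 → round up → 47

NNH = 47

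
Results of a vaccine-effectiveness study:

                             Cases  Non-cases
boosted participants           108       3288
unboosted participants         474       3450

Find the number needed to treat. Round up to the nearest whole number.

risk, boosted participants = 108/3396 = 0.031802
risk, unboosted participants = 474/3924 = 0.120795
absolute risk difference = 0.088993
1 / 0.088993 = 11.237 → round up → 12

NNT = 12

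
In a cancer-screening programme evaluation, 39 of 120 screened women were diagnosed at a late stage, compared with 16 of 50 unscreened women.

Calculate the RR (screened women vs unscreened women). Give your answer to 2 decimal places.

1.02

risk, screened women = 39/120 = 0.3250
risk, unscreened women = 16/50 = 0.3200
RR = 0.3250 / 0.3200 = 1.02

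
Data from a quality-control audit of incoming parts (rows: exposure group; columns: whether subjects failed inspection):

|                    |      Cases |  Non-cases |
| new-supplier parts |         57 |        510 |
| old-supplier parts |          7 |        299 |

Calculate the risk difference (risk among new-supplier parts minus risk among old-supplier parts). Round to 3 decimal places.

risk, new-supplier parts = 57/567 = 0.10053
risk, old-supplier parts = 7/306 = 0.02288
risk difference = 0.10053 − 0.02288 = 0.078

RD = 0.078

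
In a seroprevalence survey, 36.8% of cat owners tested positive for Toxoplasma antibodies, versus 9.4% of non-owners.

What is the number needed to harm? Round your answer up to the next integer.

NNH: 4

absolute risk difference = 0.274000
1 / 0.274000 = 3.650 → round up → 4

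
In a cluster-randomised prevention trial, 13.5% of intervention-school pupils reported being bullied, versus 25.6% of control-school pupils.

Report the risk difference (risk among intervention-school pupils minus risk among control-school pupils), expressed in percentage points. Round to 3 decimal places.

risk difference = 0.1350 − 0.2560 = -0.1210 → -12.100 percentage points

-12.100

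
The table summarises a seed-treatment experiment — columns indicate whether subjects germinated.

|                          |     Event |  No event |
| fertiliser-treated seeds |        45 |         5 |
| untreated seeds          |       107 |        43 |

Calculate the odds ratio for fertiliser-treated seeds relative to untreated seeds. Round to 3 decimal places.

3.617

odds, fertiliser-treated seeds = 45/5 = 9.0000
odds, untreated seeds = 107/43 = 2.4884
OR = 9.0000 / 2.4884 = 3.617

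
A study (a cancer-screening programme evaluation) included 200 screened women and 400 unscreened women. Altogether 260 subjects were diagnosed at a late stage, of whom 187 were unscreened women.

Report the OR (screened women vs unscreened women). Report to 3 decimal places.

OR ≈ 0.655

screened women with the outcome: 260 − 187 = 73
screened women without the outcome: 200 − 73 = 127
unscreened women without the outcome: 400 − 187 = 213
odds, screened women = 73/127 = 0.5748
odds, unscreened women = 187/213 = 0.8779
OR = 0.5748 / 0.8779 = 0.655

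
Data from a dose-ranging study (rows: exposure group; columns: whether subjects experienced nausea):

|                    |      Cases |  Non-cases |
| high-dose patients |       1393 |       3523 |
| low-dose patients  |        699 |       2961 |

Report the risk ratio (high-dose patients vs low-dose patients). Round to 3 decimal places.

RR = 1.484

risk, high-dose patients = 1393/4916 = 0.2834
risk, low-dose patients = 699/3660 = 0.1910
RR = 0.2834 / 0.1910 = 1.484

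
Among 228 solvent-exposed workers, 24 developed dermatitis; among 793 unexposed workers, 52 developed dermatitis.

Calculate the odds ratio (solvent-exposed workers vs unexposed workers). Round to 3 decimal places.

OR = (24 × 741) / (204 × 52) = 17784/10608 ≈ 1.676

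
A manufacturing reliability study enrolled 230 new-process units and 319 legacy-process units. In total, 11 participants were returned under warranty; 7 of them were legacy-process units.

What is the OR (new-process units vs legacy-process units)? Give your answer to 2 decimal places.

OR ≈ 0.79

new-process units with the outcome: 11 − 7 = 4
new-process units without the outcome: 230 − 4 = 226
legacy-process units without the outcome: 319 − 7 = 312
odds, new-process units = 4/226 = 0.01770
odds, legacy-process units = 7/312 = 0.02244
OR = 0.01770 / 0.02244 = 0.79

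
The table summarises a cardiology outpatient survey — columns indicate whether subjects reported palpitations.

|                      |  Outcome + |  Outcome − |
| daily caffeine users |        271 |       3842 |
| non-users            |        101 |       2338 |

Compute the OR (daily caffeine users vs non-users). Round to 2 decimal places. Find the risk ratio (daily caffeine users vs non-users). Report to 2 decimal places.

OR = 1.63; RR = 1.59

OR = (271 × 2338) / (3842 × 101) = 633598/388042 ≈ 1.63
risk, daily caffeine users = 271/4113 = 0.06589
risk, non-users = 101/2439 = 0.04141
RR = 0.06589 / 0.04141 = 1.59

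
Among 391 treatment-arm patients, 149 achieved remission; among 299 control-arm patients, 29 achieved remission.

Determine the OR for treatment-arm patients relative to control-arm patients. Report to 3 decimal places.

OR = (149 × 270) / (242 × 29) = 40230/7018 ≈ 5.732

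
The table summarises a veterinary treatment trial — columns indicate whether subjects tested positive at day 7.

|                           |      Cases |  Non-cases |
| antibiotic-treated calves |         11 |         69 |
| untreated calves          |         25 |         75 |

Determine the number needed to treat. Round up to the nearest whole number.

risk, antibiotic-treated calves = 11/80 = 0.137500
risk, untreated calves = 25/100 = 0.250000
absolute risk difference = 0.112500
1 / 0.112500 = 8.889 → round up → 9

9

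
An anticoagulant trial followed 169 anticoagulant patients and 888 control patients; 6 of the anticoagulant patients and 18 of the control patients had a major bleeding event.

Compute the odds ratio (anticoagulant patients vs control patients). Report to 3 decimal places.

odds, anticoagulant patients = 6/163 = 0.03681
odds, control patients = 18/870 = 0.02069
OR = 0.03681 / 0.02069 = 1.779

OR = 1.779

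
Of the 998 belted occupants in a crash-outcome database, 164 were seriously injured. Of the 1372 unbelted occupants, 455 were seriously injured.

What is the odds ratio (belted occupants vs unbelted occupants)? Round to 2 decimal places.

OR ≈ 0.40

odds, belted occupants = 164/834 = 0.1966
odds, unbelted occupants = 455/917 = 0.4962
OR = 0.1966 / 0.4962 = 0.40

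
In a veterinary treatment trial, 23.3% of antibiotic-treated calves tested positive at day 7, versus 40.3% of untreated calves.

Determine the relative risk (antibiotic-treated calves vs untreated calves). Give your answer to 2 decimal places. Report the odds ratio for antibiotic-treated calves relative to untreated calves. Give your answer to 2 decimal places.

RR = 0.58; OR = 0.45

RR = 0.2330 / 0.4030 = 0.58
odds, antibiotic-treated calves = 0.2330/0.7670 = 0.3038
odds, untreated calves = 0.4030/0.5970 = 0.6750
OR = 0.3038 / 0.6750 = 0.45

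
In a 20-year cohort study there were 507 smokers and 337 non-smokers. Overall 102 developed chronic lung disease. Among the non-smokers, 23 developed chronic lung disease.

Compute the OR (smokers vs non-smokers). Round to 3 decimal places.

smokers with the outcome: 102 − 23 = 79
smokers without the outcome: 507 − 79 = 428
non-smokers without the outcome: 337 − 23 = 314
OR = (79 × 314) / (428 × 23) = 24806/9844 ≈ 2.520

OR ≈ 2.520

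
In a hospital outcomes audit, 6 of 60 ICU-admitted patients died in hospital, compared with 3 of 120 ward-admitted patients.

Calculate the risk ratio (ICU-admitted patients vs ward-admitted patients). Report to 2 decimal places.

risk, ICU-admitted patients = 6/60 = 0.10000
risk, ward-admitted patients = 3/120 = 0.02500
RR = 0.10000 / 0.02500 = 4.00

RR: 4.00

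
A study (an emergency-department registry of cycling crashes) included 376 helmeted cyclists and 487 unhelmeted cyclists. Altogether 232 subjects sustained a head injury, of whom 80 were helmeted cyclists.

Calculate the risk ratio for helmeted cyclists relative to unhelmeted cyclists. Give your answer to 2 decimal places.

helmeted cyclists without the outcome: 376 − 80 = 296
unhelmeted cyclists with the outcome: 232 − 80 = 152
unhelmeted cyclists without the outcome: 487 − 152 = 335
risk, helmeted cyclists = 80/376 = 0.2128
risk, unhelmeted cyclists = 152/487 = 0.3121
RR = 0.2128 / 0.3121 = 0.68

RR ≈ 0.68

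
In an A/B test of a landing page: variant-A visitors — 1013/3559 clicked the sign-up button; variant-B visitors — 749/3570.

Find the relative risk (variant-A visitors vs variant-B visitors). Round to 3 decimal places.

risk, variant-A visitors = 1013/3559 = 0.2846
risk, variant-B visitors = 749/3570 = 0.2098
RR = 0.2846 / 0.2098 = 1.357

1.357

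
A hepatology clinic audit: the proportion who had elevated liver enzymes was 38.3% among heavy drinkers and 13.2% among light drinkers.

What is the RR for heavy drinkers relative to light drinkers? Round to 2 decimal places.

RR = 0.3830 / 0.1320 = 2.90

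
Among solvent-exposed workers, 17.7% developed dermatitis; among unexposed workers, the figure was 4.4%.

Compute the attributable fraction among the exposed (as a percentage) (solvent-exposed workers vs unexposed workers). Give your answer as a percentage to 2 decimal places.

AR% = (0.17700 − 0.04400) / 0.17700 = 0.7514 → 75.14%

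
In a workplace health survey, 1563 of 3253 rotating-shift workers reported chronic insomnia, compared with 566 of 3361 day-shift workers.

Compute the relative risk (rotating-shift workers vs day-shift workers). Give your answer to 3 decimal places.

RR = 2.853

risk, rotating-shift workers = 1563/3253 = 0.4805
risk, day-shift workers = 566/3361 = 0.1684
RR = 0.4805 / 0.1684 = 2.853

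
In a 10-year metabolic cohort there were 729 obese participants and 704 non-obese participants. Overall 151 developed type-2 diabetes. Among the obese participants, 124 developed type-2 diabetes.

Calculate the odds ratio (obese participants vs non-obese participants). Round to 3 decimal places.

obese participants without the outcome: 729 − 124 = 605
non-obese participants with the outcome: 151 − 124 = 27
non-obese participants without the outcome: 704 − 27 = 677
OR = (124 × 677) / (605 × 27) = 83948/16335 ≈ 5.139

OR ≈ 5.139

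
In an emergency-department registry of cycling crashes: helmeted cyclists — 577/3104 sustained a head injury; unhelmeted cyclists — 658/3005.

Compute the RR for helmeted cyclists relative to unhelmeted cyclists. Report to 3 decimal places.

risk, helmeted cyclists = 577/3104 = 0.1859
risk, unhelmeted cyclists = 658/3005 = 0.2190
RR = 0.1859 / 0.2190 = 0.849

0.849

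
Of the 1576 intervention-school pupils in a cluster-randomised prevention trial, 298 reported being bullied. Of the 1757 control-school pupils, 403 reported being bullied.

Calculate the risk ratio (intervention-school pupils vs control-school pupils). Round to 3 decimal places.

0.824

risk, intervention-school pupils = 298/1576 = 0.1891
risk, control-school pupils = 403/1757 = 0.2294
RR = 0.1891 / 0.2294 = 0.824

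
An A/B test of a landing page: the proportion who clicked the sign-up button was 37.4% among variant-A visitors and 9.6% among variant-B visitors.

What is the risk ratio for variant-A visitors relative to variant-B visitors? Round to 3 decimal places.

RR = 0.3740 / 0.0960 = 3.896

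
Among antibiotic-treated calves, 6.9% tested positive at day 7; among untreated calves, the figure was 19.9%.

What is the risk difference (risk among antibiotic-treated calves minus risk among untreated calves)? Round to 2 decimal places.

risk difference = 0.0690 − 0.1990 = -0.13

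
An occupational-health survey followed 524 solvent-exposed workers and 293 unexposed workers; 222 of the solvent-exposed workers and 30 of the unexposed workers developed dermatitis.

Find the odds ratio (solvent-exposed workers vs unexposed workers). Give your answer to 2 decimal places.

OR = (222 × 263) / (302 × 30) = 58386/9060 ≈ 6.44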